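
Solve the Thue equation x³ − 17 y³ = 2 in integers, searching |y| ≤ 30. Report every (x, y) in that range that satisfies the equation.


The equation is x³ - 17y³ = 2. For fixed y, x³ = 17·y³ + 2, so a solution requires the RHS to be a perfect cube.
Strategy: iterate y from -30 to 30, compute RHS = 17·y³ + 2, and check whether it is a (positive or negative) perfect cube.
Check small values of y:
  y = 0: RHS = 2 is not a perfect cube.
  y = 1: RHS = 19 is not a perfect cube.
  y = -1: RHS = -15 is not a perfect cube.
  y = 2: RHS = 138 is not a perfect cube.
  y = -2: RHS = -134 is not a perfect cube.
  y = 3: RHS = 461 is not a perfect cube.
  y = -3: RHS = -457 is not a perfect cube.
Continuing the search up to |y| = 30 finds no solutions either.
No (x, y) in the scanned range satisfies the equation.

No integer solutions with |y| ≤ 30.


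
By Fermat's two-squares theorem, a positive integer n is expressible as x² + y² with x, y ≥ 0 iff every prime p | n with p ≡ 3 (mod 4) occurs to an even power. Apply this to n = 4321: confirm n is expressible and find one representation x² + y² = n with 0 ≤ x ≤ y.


Step 1: Factor n = 4321 = 29 · 149.
Step 2: Check the mod-4 condition on each prime factor: 29 ≡ 1 (mod 4), exponent 1; 149 ≡ 1 (mod 4), exponent 1.
All primes ≡ 3 (mod 4) appear to even exponent (or don't appear), so by the two-squares theorem n IS expressible as a sum of two squares.
Step 3: Build a representation. Here n = 29 · 149 is a product of primes ≡ 1 (mod 4). Each prime p ≡ 1 (mod 4) is itself a sum of two squares; find a² by testing p − a² for a perfect square:
  29: 29 − 1² = 28, 29 − 2² = 25 = 5² ⇒ 29 = 2² + 5².
  149: 149 − 1² = 148, 149 − 2² = 145, 149 − 3² = 140, 149 − 4² = 133, 149 − 5² = 124, 149 − 6² = 113, 149 − 7² = 100 = 10² ⇒ 149 = 7² + 10².
  Combine using the Brahmagupta–Fibonacci identity (a² + b²)(c² + d²) = (ac − bd)² + (ad + bc)² = (ac + bd)² + (ad − bc)²:
  29 · 149 = 4321: from (2² + 5²)(7² + 10²), take (2·7 − 5·10, 2·10 + 5·7) = (14 − 50, 20 + 35) = (-36, 55); dropping signs (only squares matter) gives (36, 55); check 36² + 55² = 1296 + 3025 = 4321 ✓.
Step 4: Order so x ≤ y and verify: 36² + 55² = 1296 + 3025 = 4321 = n. ✓

n = 4321 = 36² + 55² (one valid representation with x ≤ y).


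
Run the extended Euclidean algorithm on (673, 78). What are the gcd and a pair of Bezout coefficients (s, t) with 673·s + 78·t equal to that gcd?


Euclidean algorithm on (673, 78) — divide until remainder is 0:
  673 = 8 · 78 + 49
  78 = 1 · 49 + 29
  49 = 1 · 29 + 20
  29 = 1 · 20 + 9
  20 = 2 · 9 + 2
  9 = 4 · 2 + 1
  2 = 2 · 1 + 0
gcd(673, 78) = 1.
Track Bezout coefficients alongside the remainders: start with r₀ = 673 = a·1 + b·0 (s = 1, t = 0) and r₁ = 78 = a·0 + b·1 (s = 0, t = 1); each new remainder r_{k+1} = r_{k-1} − q_k·r_k inherits s_{k+1} = s_{k-1} − q_k·s_k, t_{k+1} = t_{k-1} − q_k·t_k, so r_k = a·s_k + b·t_k at every step:
  q = 8: r = 49, s = 1 − 8·0 = 1, t = 0 − 8·1 = -8  (check: 673·1 + 78·(-8) = 49)
  q = 1: r = 29, s = 0 − 1·1 = -1, t = 1 − 1·(-8) = 9  (check: 673·(-1) + 78·9 = 29)
  q = 1: r = 20, s = 1 − 1·(-1) = 2, t = -8 − 1·9 = -17  (check: 673·2 + 78·(-17) = 20)
  q = 1: r = 9, s = -1 − 1·2 = -3, t = 9 − 1·(-17) = 26  (check: 673·(-3) + 78·26 = 9)
  q = 2: r = 2, s = 2 − 2·(-3) = 8, t = -17 − 2·26 = -69  (check: 673·8 + 78·(-69) = 2)
  q = 4: r = 1, s = -3 − 4·8 = -35, t = 26 − 4·(-69) = 302  (check: 673·(-35) + 78·302 = 1)
The row with r = 1 (the gcd) gives the Bezout coefficients s = -35, t = 302.
Result: 673 · (-35) + 78 · (302) = 1.

gcd(673, 78) = 1; s = -35, t = 302 (check: 673·(-35) + 78·302 = 1).


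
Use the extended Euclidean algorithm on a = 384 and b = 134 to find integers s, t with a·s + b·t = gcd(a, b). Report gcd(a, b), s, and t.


Euclidean algorithm on (384, 134) — divide until remainder is 0:
  384 = 2 · 134 + 116
  134 = 1 · 116 + 18
  116 = 6 · 18 + 8
  18 = 2 · 8 + 2
  8 = 4 · 2 + 0
gcd(384, 134) = 2.
Track Bezout coefficients alongside the remainders: start with r₀ = 384 = a·1 + b·0 (s = 1, t = 0) and r₁ = 134 = a·0 + b·1 (s = 0, t = 1); each new remainder r_{k+1} = r_{k-1} − q_k·r_k inherits s_{k+1} = s_{k-1} − q_k·s_k, t_{k+1} = t_{k-1} − q_k·t_k, so r_k = a·s_k + b·t_k at every step:
  q = 2: r = 116, s = 1 − 2·0 = 1, t = 0 − 2·1 = -2  (check: 384·1 + 134·(-2) = 116)
  q = 1: r = 18, s = 0 − 1·1 = -1, t = 1 − 1·(-2) = 3  (check: 384·(-1) + 134·3 = 18)
  q = 6: r = 8, s = 1 − 6·(-1) = 7, t = -2 − 6·3 = -20  (check: 384·7 + 134·(-20) = 8)
  q = 2: r = 2, s = -1 − 2·7 = -15, t = 3 − 2·(-20) = 43  (check: 384·(-15) + 134·43 = 2)
The row with r = 2 (the gcd) gives the Bezout coefficients s = -15, t = 43.
Result: 384 · (-15) + 134 · (43) = 2.

gcd(384, 134) = 2; s = -15, t = 43 (check: 384·(-15) + 134·43 = 2).


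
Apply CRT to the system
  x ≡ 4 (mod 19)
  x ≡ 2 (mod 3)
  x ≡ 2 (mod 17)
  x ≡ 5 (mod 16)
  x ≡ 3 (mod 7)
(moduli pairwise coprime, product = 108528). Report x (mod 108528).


Product of moduli M = 19 · 3 · 17 · 16 · 7 = 108528.
Merge one congruence at a time:
  Start: x ≡ 4 (mod 19).
  Combine with x ≡ 2 (mod 3); new modulus lcm = 57.
    Write x = 4 + 19·t and substitute into x ≡ 2 (mod 3): 19·t ≡ 2 − 4 = -2 (mod 3).
    Reduce coefficients mod 3: 1·t ≡ 1 (mod 3).
    So t ≡ 1 (mod 3).
    Then x = 4 + 19·1 = 23, valid modulo lcm(19, 3) = 57: x ≡ 23 (mod 57).
  Combine with x ≡ 2 (mod 17); new modulus lcm = 969.
    Write x = 23 + 57·t and substitute into x ≡ 2 (mod 17): 57·t ≡ 2 − 23 = -21 (mod 17).
    Reduce coefficients mod 17: 6·t ≡ 13 (mod 17).
    The inverse of 6 mod 17 is 3 (since 6·3 = 18 = 1·17 + 1), so t ≡ 3·13 = 39 ≡ 5 (mod 17).
    Then x = 23 + 57·5 = 308, valid modulo lcm(57, 17) = 969: x ≡ 308 (mod 969).
  Combine with x ≡ 5 (mod 16); new modulus lcm = 15504.
    Write x = 308 + 969·t and substitute into x ≡ 5 (mod 16): 969·t ≡ 5 − 308 = -303 (mod 16).
    Reduce coefficients mod 16: 9·t ≡ 1 (mod 16).
    The inverse of 9 mod 16 is 9 (since 9·9 = 81 = 5·16 + 1), so t ≡ 9·1 = 9 ≡ 9 (mod 16).
    Then x = 308 + 969·9 = 9029, valid modulo lcm(969, 16) = 15504: x ≡ 9029 (mod 15504).
  Combine with x ≡ 3 (mod 7); new modulus lcm = 108528.
    Write x = 9029 + 15504·t and substitute into x ≡ 3 (mod 7): 15504·t ≡ 3 − 9029 = -9026 (mod 7).
    Reduce coefficients mod 7: 6·t ≡ 4 (mod 7).
    The inverse of 6 mod 7 is 6 (since 6·6 = 36 = 5·7 + 1), so t ≡ 6·4 = 24 ≡ 3 (mod 7).
    Then x = 9029 + 15504·3 = 55541, valid modulo lcm(15504, 7) = 108528: x ≡ 55541 (mod 108528).
Verify against each original: 55541 mod 19 = 4, 55541 mod 3 = 2, 55541 mod 17 = 2, 55541 mod 16 = 5, 55541 mod 7 = 3.

x ≡ 55541 (mod 108528).


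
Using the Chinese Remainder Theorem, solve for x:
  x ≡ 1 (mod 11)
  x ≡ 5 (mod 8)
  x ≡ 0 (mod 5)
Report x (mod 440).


Moduli 11, 8, 5 are pairwise coprime; by CRT there is a unique solution modulo M = 11 · 8 · 5 = 440.
Solve pairwise, accumulating the modulus:
  Start with x ≡ 1 (mod 11).
  Combine with x ≡ 5 (mod 8): since gcd(11, 8) = 1, we get a unique residue mod 88.
    Write x = 1 + 11·t and substitute into x ≡ 5 (mod 8): 11·t ≡ 5 − 1 = 4 (mod 8).
    Reduce coefficients mod 8: 3·t ≡ 4 (mod 8).
    The inverse of 3 mod 8 is 3 (since 3·3 = 9 = 1·8 + 1), so t ≡ 3·4 = 12 ≡ 4 (mod 8).
    Then x = 1 + 11·4 = 45, valid modulo lcm(11, 8) = 88: x ≡ 45 (mod 88).
  Combine with x ≡ 0 (mod 5): since gcd(88, 5) = 1, we get a unique residue mod 440.
    Write x = 45 + 88·t and substitute into x ≡ 0 (mod 5): 88·t ≡ 0 − 45 = -45 (mod 5).
    Reduce coefficients mod 5: 3·t ≡ 0 (mod 5).
    The inverse of 3 mod 5 is 2 (since 3·2 = 6 = 1·5 + 1), so t ≡ 2·0 = 0 ≡ 0 (mod 5).
    Then x = 45 + 88·0 = 45, valid modulo lcm(88, 5) = 440: x ≡ 45 (mod 440).
Verify: 45 mod 11 = 1 ✓, 45 mod 8 = 5 ✓, 45 mod 5 = 0 ✓.

x ≡ 45 (mod 440).


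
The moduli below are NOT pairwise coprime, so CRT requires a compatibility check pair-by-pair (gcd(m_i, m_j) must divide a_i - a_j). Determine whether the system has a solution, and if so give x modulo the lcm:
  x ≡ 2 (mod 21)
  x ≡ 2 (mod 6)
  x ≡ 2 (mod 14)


Moduli 21, 6, 14 are not pairwise coprime, so CRT works modulo lcm(m_i) when all pairwise compatibility conditions hold.
Pairwise compatibility: gcd(m_i, m_j) must divide a_i - a_j for every pair.
Merge one congruence at a time:
  Start: x ≡ 2 (mod 21).
  Combine with x ≡ 2 (mod 6): gcd(21, 6) = 3; 2 - 2 = 0, which IS divisible by 3, so compatible.
    Write x = 2 + 21·t and substitute into x ≡ 2 (mod 6): 21·t ≡ 2 − 2 = 0 (mod 6).
    Divide the congruence (and modulus) by g = 3: 7·t ≡ 0 (mod 2).
    Reduce coefficients mod 2: 1·t ≡ 0 (mod 2).
    So t ≡ 0 (mod 2).
    Then x = 2 + 21·0 = 2, valid modulo lcm(21, 6) = 42: x ≡ 2 (mod 42).
  Combine with x ≡ 2 (mod 14): gcd(42, 14) = 14; 2 - 2 = 0, which IS divisible by 14, so compatible.
    Write x = 2 + 42·t and substitute into x ≡ 2 (mod 14): 42·t ≡ 2 − 2 = 0 (mod 14).
    Divide the congruence (and modulus) by g = 14: 3·t ≡ 0 (mod 1).
    Modulo 1 every t works; take t = 0.
    Then x = 2 + 42·0 = 2, valid modulo lcm(42, 14) = 42: x ≡ 2 (mod 42).
Verify: 2 mod 21 = 2, 2 mod 6 = 2, 2 mod 14 = 2.

x ≡ 2 (mod 42).


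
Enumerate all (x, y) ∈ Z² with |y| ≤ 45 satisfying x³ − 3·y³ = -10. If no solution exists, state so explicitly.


The equation is x³ - 3y³ = -10. For fixed y, x³ = 3·y³ − 10, so a solution requires the RHS to be a perfect cube.
Strategy: iterate y from -45 to 45, compute RHS = 3·y³ − 10, and check whether it is a (positive or negative) perfect cube.
Check small values of y:
  y = 0: RHS = -10 is not a perfect cube.
  y = 1: RHS = -7 is not a perfect cube.
  y = -1: RHS = -13 is not a perfect cube.
  y = 2: RHS = 14 is not a perfect cube.
  y = -2: RHS = -34 is not a perfect cube.
  y = 3: RHS = 71 is not a perfect cube.
  y = -3: RHS = -91 is not a perfect cube.
Continuing, at y = -9: RHS = -2197 = (-13)³ ⇒ x = -13 works.
Searching the remaining y in |y| ≤ 45 finds no further solutions.
Collected solutions: (-13, -9).

Solutions (with |y| ≤ 45): (-13, -9).


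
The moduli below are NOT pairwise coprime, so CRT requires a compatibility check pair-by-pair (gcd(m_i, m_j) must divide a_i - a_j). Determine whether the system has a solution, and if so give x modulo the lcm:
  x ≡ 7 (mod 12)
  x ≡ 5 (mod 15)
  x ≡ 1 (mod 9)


Moduli 12, 15, 9 are not pairwise coprime, so CRT works modulo lcm(m_i) when all pairwise compatibility conditions hold.
Pairwise compatibility: gcd(m_i, m_j) must divide a_i - a_j for every pair.
Merge one congruence at a time:
  Start: x ≡ 7 (mod 12).
  Combine with x ≡ 5 (mod 15): gcd(12, 15) = 3, and 5 - 7 = -2 is NOT divisible by 3.
    ⇒ system is inconsistent (no integer solution).

No solution (the system is inconsistent).


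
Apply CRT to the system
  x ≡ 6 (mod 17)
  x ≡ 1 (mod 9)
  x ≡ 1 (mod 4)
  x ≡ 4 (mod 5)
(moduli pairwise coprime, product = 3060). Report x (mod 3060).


Product of moduli M = 17 · 9 · 4 · 5 = 3060.
Merge one congruence at a time:
  Start: x ≡ 6 (mod 17).
  Combine with x ≡ 1 (mod 9); new modulus lcm = 153.
    Write x = 6 + 17·t and substitute into x ≡ 1 (mod 9): 17·t ≡ 1 − 6 = -5 (mod 9).
    Reduce coefficients mod 9: 8·t ≡ 4 (mod 9).
    The inverse of 8 mod 9 is 8 (since 8·8 = 64 = 7·9 + 1), so t ≡ 8·4 = 32 ≡ 5 (mod 9).
    Then x = 6 + 17·5 = 91, valid modulo lcm(17, 9) = 153: x ≡ 91 (mod 153).
  Combine with x ≡ 1 (mod 4); new modulus lcm = 612.
    Write x = 91 + 153·t and substitute into x ≡ 1 (mod 4): 153·t ≡ 1 − 91 = -90 (mod 4).
    Reduce coefficients mod 4: 1·t ≡ 2 (mod 4).
    So t ≡ 2 (mod 4).
    Then x = 91 + 153·2 = 397, valid modulo lcm(153, 4) = 612: x ≡ 397 (mod 612).
  Combine with x ≡ 4 (mod 5); new modulus lcm = 3060.
    Write x = 397 + 612·t and substitute into x ≡ 4 (mod 5): 612·t ≡ 4 − 397 = -393 (mod 5).
    Reduce coefficients mod 5: 2·t ≡ 2 (mod 5).
    The inverse of 2 mod 5 is 3 (since 2·3 = 6 = 1·5 + 1), so t ≡ 3·2 = 6 ≡ 1 (mod 5).
    Then x = 397 + 612·1 = 1009, valid modulo lcm(612, 5) = 3060: x ≡ 1009 (mod 3060).
Verify against each original: 1009 mod 17 = 6, 1009 mod 9 = 1, 1009 mod 4 = 1, 1009 mod 5 = 4.

x ≡ 1009 (mod 3060).


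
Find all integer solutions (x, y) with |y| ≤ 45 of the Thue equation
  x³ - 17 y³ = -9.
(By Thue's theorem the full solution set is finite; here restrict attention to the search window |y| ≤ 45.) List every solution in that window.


The equation is x³ - 17y³ = -9. For fixed y, x³ = 17·y³ − 9, so a solution requires the RHS to be a perfect cube.
Strategy: iterate y from -45 to 45, compute RHS = 17·y³ − 9, and check whether it is a (positive or negative) perfect cube.
Check small values of y:
  y = 0: RHS = -9 is not a perfect cube.
  y = 1: RHS = 8 = (2)³ ⇒ x = 2 works.
  y = -1: RHS = -26 is not a perfect cube.
  y = 2: RHS = 127 is not a perfect cube.
  y = -2: RHS = -145 is not a perfect cube.
  y = 3: RHS = 450 is not a perfect cube.
  y = -3: RHS = -468 is not a perfect cube.
Continuing the search up to |y| = 45 finds no further solutions beyond those listed.
Collected solutions: (2, 1).

Solutions (with |y| ≤ 45): (2, 1).


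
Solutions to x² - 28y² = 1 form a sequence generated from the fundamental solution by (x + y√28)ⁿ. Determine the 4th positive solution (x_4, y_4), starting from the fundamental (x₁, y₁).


Step 1: Find the fundamental solution (x₁, y₁) of x² - 28y² = 1.
  Expand √28 as a continued fraction. a₀ = ⌊√28⌋ = 5; iterate m_{k+1} = d_k·a_k − m_k, d_{k+1} = (28 − m_{k+1}²)/d_k, a_{k+1} = ⌊(a₀ + m_{k+1})/d_{k+1}⌋ (starting m₀ = 0, d₀ = 1), with convergents p_k = a_k·p_{k-1} + p_{k-2}, q_k = a_k·q_{k-1} + q_{k-2} (p₋₁ = 1, q₋₁ = 0):
  k = 0: a₀ = 5; p₀/q₀ = 5/1; p₀² − 28·q₀² = 25 − 28 = -3.
  k = 1: m = 5, d = 3, a = ⌊(5 + 5)/3⌋ = 3; p/q = (3·5 + 1)/(3·1 + 0) = 16/3; p² − 28·q² = 256 − 252 = 4.
  k = 2: m = 4, d = 4, a = ⌊(5 + 4)/4⌋ = 2; p/q = (2·16 + 5)/(2·3 + 1) = 37/7; p² − 28·q² = 1369 − 1372 = -3.
  k = 3: m = 4, d = 3, a = ⌊(5 + 4)/3⌋ = 3; p/q = (3·37 + 16)/(3·7 + 3) = 127/24; p² − 28·q² = 16129 − 16128 = 1.
  The first convergent with p² − 28·q² = 1 gives the fundamental solution (x₁, y₁) = (127, 24).
Step 2: Apply the recurrence (x_{n+1}, y_{n+1}) = (x₁x_n + 28y₁y_n, x₁y_n + y₁x_n) repeatedly.
  From (x_1, y_1) = (127, 24): x_2 = 127·127 + 28·24·24 = 32257; y_2 = 127·24 + 24·127 = 6096.
  From (x_2, y_2) = (32257, 6096): x_3 = 127·32257 + 28·24·6096 = 8193151; y_3 = 127·6096 + 24·32257 = 1548360.
  From (x_3, y_3) = (8193151, 1548360): x_4 = 127·8193151 + 28·24·1548360 = 2081028097; y_4 = 127·1548360 + 24·8193151 = 393277344.
Step 3: Verify x_4² - 28·y_4² = 4330677940503441409 - 4330677940503441408 = 1 (should be 1). ✓

(x_1, y_1) = (127, 24); (x_4, y_4) = (2081028097, 393277344).


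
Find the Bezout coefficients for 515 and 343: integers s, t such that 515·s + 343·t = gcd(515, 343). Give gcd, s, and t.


Euclidean algorithm on (515, 343) — divide until remainder is 0:
  515 = 1 · 343 + 172
  343 = 1 · 172 + 171
  172 = 1 · 171 + 1
  171 = 171 · 1 + 0
gcd(515, 343) = 1.
Track Bezout coefficients alongside the remainders: start with r₀ = 515 = a·1 + b·0 (s = 1, t = 0) and r₁ = 343 = a·0 + b·1 (s = 0, t = 1); each new remainder r_{k+1} = r_{k-1} − q_k·r_k inherits s_{k+1} = s_{k-1} − q_k·s_k, t_{k+1} = t_{k-1} − q_k·t_k, so r_k = a·s_k + b·t_k at every step:
  q = 1: r = 172, s = 1 − 1·0 = 1, t = 0 − 1·1 = -1  (check: 515·1 + 343·(-1) = 172)
  q = 1: r = 171, s = 0 − 1·1 = -1, t = 1 − 1·(-1) = 2  (check: 515·(-1) + 343·2 = 171)
  q = 1: r = 1, s = 1 − 1·(-1) = 2, t = -1 − 1·2 = -3  (check: 515·2 + 343·(-3) = 1)
The row with r = 1 (the gcd) gives the Bezout coefficients s = 2, t = -3.
Result: 515 · (2) + 343 · (-3) = 1.

gcd(515, 343) = 1; s = 2, t = -3 (check: 515·2 + 343·(-3) = 1).


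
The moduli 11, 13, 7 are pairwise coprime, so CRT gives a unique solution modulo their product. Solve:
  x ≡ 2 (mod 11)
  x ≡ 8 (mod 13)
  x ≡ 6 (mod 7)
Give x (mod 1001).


Moduli 11, 13, 7 are pairwise coprime; by CRT there is a unique solution modulo M = 11 · 13 · 7 = 1001.
Solve pairwise, accumulating the modulus:
  Start with x ≡ 2 (mod 11).
  Combine with x ≡ 8 (mod 13): since gcd(11, 13) = 1, we get a unique residue mod 143.
    Write x = 2 + 11·t and substitute into x ≡ 8 (mod 13): 11·t ≡ 8 − 2 = 6 (mod 13).
    The inverse of 11 mod 13 is 6 (since 11·6 = 66 = 5·13 + 1), so t ≡ 6·6 = 36 ≡ 10 (mod 13).
    Then x = 2 + 11·10 = 112, valid modulo lcm(11, 13) = 143: x ≡ 112 (mod 143).
  Combine with x ≡ 6 (mod 7): since gcd(143, 7) = 1, we get a unique residue mod 1001.
    Write x = 112 + 143·t and substitute into x ≡ 6 (mod 7): 143·t ≡ 6 − 112 = -106 (mod 7).
    Reduce coefficients mod 7: 3·t ≡ 6 (mod 7).
    The inverse of 3 mod 7 is 5 (since 3·5 = 15 = 2·7 + 1), so t ≡ 5·6 = 30 ≡ 2 (mod 7).
    Then x = 112 + 143·2 = 398, valid modulo lcm(143, 7) = 1001: x ≡ 398 (mod 1001).
Verify: 398 mod 11 = 2 ✓, 398 mod 13 = 8 ✓, 398 mod 7 = 6 ✓.

x ≡ 398 (mod 1001).


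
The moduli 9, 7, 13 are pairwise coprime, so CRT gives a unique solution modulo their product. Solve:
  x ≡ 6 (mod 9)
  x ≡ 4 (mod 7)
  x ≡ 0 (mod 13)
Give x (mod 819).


Moduli 9, 7, 13 are pairwise coprime; by CRT there is a unique solution modulo M = 9 · 7 · 13 = 819.
Solve pairwise, accumulating the modulus:
  Start with x ≡ 6 (mod 9).
  Combine with x ≡ 4 (mod 7): since gcd(9, 7) = 1, we get a unique residue mod 63.
    Write x = 6 + 9·t and substitute into x ≡ 4 (mod 7): 9·t ≡ 4 − 6 = -2 (mod 7).
    Reduce coefficients mod 7: 2·t ≡ 5 (mod 7).
    The inverse of 2 mod 7 is 4 (since 2·4 = 8 = 1·7 + 1), so t ≡ 4·5 = 20 ≡ 6 (mod 7).
    Then x = 6 + 9·6 = 60, valid modulo lcm(9, 7) = 63: x ≡ 60 (mod 63).
  Combine with x ≡ 0 (mod 13): since gcd(63, 13) = 1, we get a unique residue mod 819.
    Write x = 60 + 63·t and substitute into x ≡ 0 (mod 13): 63·t ≡ 0 − 60 = -60 (mod 13).
    Reduce coefficients mod 13: 11·t ≡ 5 (mod 13).
    The inverse of 11 mod 13 is 6 (since 11·6 = 66 = 5·13 + 1), so t ≡ 6·5 = 30 ≡ 4 (mod 13).
    Then x = 60 + 63·4 = 312, valid modulo lcm(63, 13) = 819: x ≡ 312 (mod 819).
Verify: 312 mod 9 = 6 ✓, 312 mod 7 = 4 ✓, 312 mod 13 = 0 ✓.

x ≡ 312 (mod 819).


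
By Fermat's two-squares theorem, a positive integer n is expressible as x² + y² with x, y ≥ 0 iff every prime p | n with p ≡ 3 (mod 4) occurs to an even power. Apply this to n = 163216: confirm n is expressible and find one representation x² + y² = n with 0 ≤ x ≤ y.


Step 1: Factor n = 163216 = 2^4 · 101^2.
Step 2: Check the mod-4 condition on each prime factor: 2 = 2 (special); 101 ≡ 1 (mod 4), exponent 2.
All primes ≡ 3 (mod 4) appear to even exponent (or don't appear), so by the two-squares theorem n IS expressible as a sum of two squares.
Step 3: Build a representation. Group n = k² · m with k = 4 and m = 101 · 101 = 10201 (a product of primes ≡ 1 (mod 4)); a representation of m scales to one of n via (k·x)² + (k·y)² = k²(x² + y²). Each prime p ≡ 1 (mod 4) is itself a sum of two squares; find a² by testing p − a² for a perfect square:
  101: 101 − 1² = 100 = 10² ⇒ 101 = 1² + 10².
  Combine using the Brahmagupta–Fibonacci identity (a² + b²)(c² + d²) = (ac − bd)² + (ad + bc)² = (ac + bd)² + (ad − bc)²:
  101 · 101 = 10201: from (1² + 10²)(1² + 10²), take (1·1 − 10·10, 1·10 + 10·1) = (1 − 100, 10 + 10) = (-99, 20); dropping signs (only squares matter) gives (99, 20); check 99² + 20² = 9801 + 400 = 10201 ✓.
  Scale by k = 4: (4·99, 4·20) = (396, 80).
Step 4: Order so x ≤ y and verify: 80² + 396² = 6400 + 156816 = 163216 = n. ✓

n = 163216 = 80² + 396² (one valid representation with x ≤ y).


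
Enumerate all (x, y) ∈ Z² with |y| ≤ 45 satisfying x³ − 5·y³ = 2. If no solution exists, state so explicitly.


The equation is x³ - 5y³ = 2. For fixed y, x³ = 5·y³ + 2, so a solution requires the RHS to be a perfect cube.
Strategy: iterate y from -45 to 45, compute RHS = 5·y³ + 2, and check whether it is a (positive or negative) perfect cube.
Check small values of y:
  y = 0: RHS = 2 is not a perfect cube.
  y = 1: RHS = 7 is not a perfect cube.
  y = -1: RHS = -3 is not a perfect cube.
  y = 2: RHS = 42 is not a perfect cube.
  y = -2: RHS = -38 is not a perfect cube.
  y = 3: RHS = 137 is not a perfect cube.
  y = -3: RHS = -133 is not a perfect cube.
Continuing the search up to |y| = 45 finds no solutions either.
No (x, y) in the scanned range satisfies the equation.

No integer solutions with |y| ≤ 45.


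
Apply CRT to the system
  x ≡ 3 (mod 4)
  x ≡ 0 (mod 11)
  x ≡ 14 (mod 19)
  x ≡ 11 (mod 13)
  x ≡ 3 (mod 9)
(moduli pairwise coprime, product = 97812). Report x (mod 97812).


Product of moduli M = 4 · 11 · 19 · 13 · 9 = 97812.
Merge one congruence at a time:
  Start: x ≡ 3 (mod 4).
  Combine with x ≡ 0 (mod 11); new modulus lcm = 44.
    Write x = 3 + 4·t and substitute into x ≡ 0 (mod 11): 4·t ≡ 0 − 3 = -3 (mod 11).
    Reduce coefficients mod 11: 4·t ≡ 8 (mod 11).
    The inverse of 4 mod 11 is 3 (since 4·3 = 12 = 1·11 + 1), so t ≡ 3·8 = 24 ≡ 2 (mod 11).
    Then x = 3 + 4·2 = 11, valid modulo lcm(4, 11) = 44: x ≡ 11 (mod 44).
  Combine with x ≡ 14 (mod 19); new modulus lcm = 836.
    Write x = 11 + 44·t and substitute into x ≡ 14 (mod 19): 44·t ≡ 14 − 11 = 3 (mod 19).
    Reduce coefficients mod 19: 6·t ≡ 3 (mod 19).
    The inverse of 6 mod 19 is 16 (since 6·16 = 96 = 5·19 + 1), so t ≡ 16·3 = 48 ≡ 10 (mod 19).
    Then x = 11 + 44·10 = 451, valid modulo lcm(44, 19) = 836: x ≡ 451 (mod 836).
  Combine with x ≡ 11 (mod 13); new modulus lcm = 10868.
    Write x = 451 + 836·t and substitute into x ≡ 11 (mod 13): 836·t ≡ 11 − 451 = -440 (mod 13).
    Reduce coefficients mod 13: 4·t ≡ 2 (mod 13).
    The inverse of 4 mod 13 is 10 (since 4·10 = 40 = 3·13 + 1), so t ≡ 10·2 = 20 ≡ 7 (mod 13).
    Then x = 451 + 836·7 = 6303, valid modulo lcm(836, 13) = 10868: x ≡ 6303 (mod 10868).
  Combine with x ≡ 3 (mod 9); new modulus lcm = 97812.
    Write x = 6303 + 10868·t and substitute into x ≡ 3 (mod 9): 10868·t ≡ 3 − 6303 = -6300 (mod 9).
    Reduce coefficients mod 9: 5·t ≡ 0 (mod 9).
    The inverse of 5 mod 9 is 2 (since 5·2 = 10 = 1·9 + 1), so t ≡ 2·0 = 0 ≡ 0 (mod 9).
    Then x = 6303 + 10868·0 = 6303, valid modulo lcm(10868, 9) = 97812: x ≡ 6303 (mod 97812).
Verify against each original: 6303 mod 4 = 3, 6303 mod 11 = 0, 6303 mod 19 = 14, 6303 mod 13 = 11, 6303 mod 9 = 3.

x ≡ 6303 (mod 97812).


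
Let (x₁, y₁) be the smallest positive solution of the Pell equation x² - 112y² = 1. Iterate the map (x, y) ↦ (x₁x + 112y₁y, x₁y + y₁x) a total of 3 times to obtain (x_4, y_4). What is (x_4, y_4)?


Step 1: Find the fundamental solution (x₁, y₁) of x² - 112y² = 1.
  Expand √112 as a continued fraction. a₀ = ⌊√112⌋ = 10; iterate m_{k+1} = d_k·a_k − m_k, d_{k+1} = (112 − m_{k+1}²)/d_k, a_{k+1} = ⌊(a₀ + m_{k+1})/d_{k+1}⌋ (starting m₀ = 0, d₀ = 1), with convergents p_k = a_k·p_{k-1} + p_{k-2}, q_k = a_k·q_{k-1} + q_{k-2} (p₋₁ = 1, q₋₁ = 0):
  k = 0: a₀ = 10; p₀/q₀ = 10/1; p₀² − 112·q₀² = 100 − 112 = -12.
  k = 1: m = 10, d = 12, a = ⌊(10 + 10)/12⌋ = 1; p/q = (1·10 + 1)/(1·1 + 0) = 11/1; p² − 112·q² = 121 − 112 = 9.
  k = 2: m = 2, d = 9, a = ⌊(10 + 2)/9⌋ = 1; p/q = (1·11 + 10)/(1·1 + 1) = 21/2; p² − 112·q² = 441 − 448 = -7.
  k = 3: m = 7, d = 7, a = ⌊(10 + 7)/7⌋ = 2; p/q = (2·21 + 11)/(2·2 + 1) = 53/5; p² − 112·q² = 2809 − 2800 = 9.
  k = 4: m = 7, d = 9, a = ⌊(10 + 7)/9⌋ = 1; p/q = (1·53 + 21)/(1·5 + 2) = 74/7; p² − 112·q² = 5476 − 5488 = -12.
  k = 5: m = 2, d = 12, a = ⌊(10 + 2)/12⌋ = 1; p/q = (1·74 + 53)/(1·7 + 5) = 127/12; p² − 112·q² = 16129 − 16128 = 1.
  The first convergent with p² − 112·q² = 1 gives the fundamental solution (x₁, y₁) = (127, 12).
Step 2: Apply the recurrence (x_{n+1}, y_{n+1}) = (x₁x_n + 112y₁y_n, x₁y_n + y₁x_n) repeatedly.
  From (x_1, y_1) = (127, 12): x_2 = 127·127 + 112·12·12 = 32257; y_2 = 127·12 + 12·127 = 3048.
  From (x_2, y_2) = (32257, 3048): x_3 = 127·32257 + 112·12·3048 = 8193151; y_3 = 127·3048 + 12·32257 = 774180.
  From (x_3, y_3) = (8193151, 774180): x_4 = 127·8193151 + 112·12·774180 = 2081028097; y_4 = 127·774180 + 12·8193151 = 196638672.
Step 3: Verify x_4² - 112·y_4² = 4330677940503441409 - 4330677940503441408 = 1 (should be 1). ✓

(x_1, y_1) = (127, 12); (x_4, y_4) = (2081028097, 196638672).


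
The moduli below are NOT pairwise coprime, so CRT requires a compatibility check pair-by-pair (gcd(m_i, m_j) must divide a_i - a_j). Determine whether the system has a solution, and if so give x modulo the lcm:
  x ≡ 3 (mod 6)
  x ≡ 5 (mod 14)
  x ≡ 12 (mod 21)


Moduli 6, 14, 21 are not pairwise coprime, so CRT works modulo lcm(m_i) when all pairwise compatibility conditions hold.
Pairwise compatibility: gcd(m_i, m_j) must divide a_i - a_j for every pair.
Merge one congruence at a time:
  Start: x ≡ 3 (mod 6).
  Combine with x ≡ 5 (mod 14): gcd(6, 14) = 2; 5 - 3 = 2, which IS divisible by 2, so compatible.
    Write x = 3 + 6·t and substitute into x ≡ 5 (mod 14): 6·t ≡ 5 − 3 = 2 (mod 14).
    Divide the congruence (and modulus) by g = 2: 3·t ≡ 1 (mod 7).
    The inverse of 3 mod 7 is 5 (since 3·5 = 15 = 2·7 + 1), so t ≡ 5·1 = 5 ≡ 5 (mod 7).
    Then x = 3 + 6·5 = 33, valid modulo lcm(6, 14) = 42: x ≡ 33 (mod 42).
  Combine with x ≡ 12 (mod 21): gcd(42, 21) = 21; 12 - 33 = -21, which IS divisible by 21, so compatible.
    Write x = 33 + 42·t and substitute into x ≡ 12 (mod 21): 42·t ≡ 12 − 33 = -21 (mod 21).
    Divide the congruence (and modulus) by g = 21: 2·t ≡ -1 (mod 1).
    Modulo 1 every t works; take t = 0.
    Then x = 33 + 42·0 = 33, valid modulo lcm(42, 21) = 42: x ≡ 33 (mod 42).
Verify: 33 mod 6 = 3, 33 mod 14 = 5, 33 mod 21 = 12.

x ≡ 33 (mod 42).


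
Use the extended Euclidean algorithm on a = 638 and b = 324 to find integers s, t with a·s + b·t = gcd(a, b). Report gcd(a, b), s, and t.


Euclidean algorithm on (638, 324) — divide until remainder is 0:
  638 = 1 · 324 + 314
  324 = 1 · 314 + 10
  314 = 31 · 10 + 4
  10 = 2 · 4 + 2
  4 = 2 · 2 + 0
gcd(638, 324) = 2.
Track Bezout coefficients alongside the remainders: start with r₀ = 638 = a·1 + b·0 (s = 1, t = 0) and r₁ = 324 = a·0 + b·1 (s = 0, t = 1); each new remainder r_{k+1} = r_{k-1} − q_k·r_k inherits s_{k+1} = s_{k-1} − q_k·s_k, t_{k+1} = t_{k-1} − q_k·t_k, so r_k = a·s_k + b·t_k at every step:
  q = 1: r = 314, s = 1 − 1·0 = 1, t = 0 − 1·1 = -1  (check: 638·1 + 324·(-1) = 314)
  q = 1: r = 10, s = 0 − 1·1 = -1, t = 1 − 1·(-1) = 2  (check: 638·(-1) + 324·2 = 10)
  q = 31: r = 4, s = 1 − 31·(-1) = 32, t = -1 − 31·2 = -63  (check: 638·32 + 324·(-63) = 4)
  q = 2: r = 2, s = -1 − 2·32 = -65, t = 2 − 2·(-63) = 128  (check: 638·(-65) + 324·128 = 2)
The row with r = 2 (the gcd) gives the Bezout coefficients s = -65, t = 128.
Result: 638 · (-65) + 324 · (128) = 2.

gcd(638, 324) = 2; s = -65, t = 128 (check: 638·(-65) + 324·128 = 2).


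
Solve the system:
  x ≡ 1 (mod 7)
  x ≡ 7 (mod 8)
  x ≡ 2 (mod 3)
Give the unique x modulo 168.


Moduli 7, 8, 3 are pairwise coprime; by CRT there is a unique solution modulo M = 7 · 8 · 3 = 168.
Solve pairwise, accumulating the modulus:
  Start with x ≡ 1 (mod 7).
  Combine with x ≡ 7 (mod 8): since gcd(7, 8) = 1, we get a unique residue mod 56.
    Write x = 1 + 7·t and substitute into x ≡ 7 (mod 8): 7·t ≡ 7 − 1 = 6 (mod 8).
    The inverse of 7 mod 8 is 7 (since 7·7 = 49 = 6·8 + 1), so t ≡ 7·6 = 42 ≡ 2 (mod 8).
    Then x = 1 + 7·2 = 15, valid modulo lcm(7, 8) = 56: x ≡ 15 (mod 56).
  Combine with x ≡ 2 (mod 3): since gcd(56, 3) = 1, we get a unique residue mod 168.
    Write x = 15 + 56·t and substitute into x ≡ 2 (mod 3): 56·t ≡ 2 − 15 = -13 (mod 3).
    Reduce coefficients mod 3: 2·t ≡ 2 (mod 3).
    The inverse of 2 mod 3 is 2 (since 2·2 = 4 = 1·3 + 1), so t ≡ 2·2 = 4 ≡ 1 (mod 3).
    Then x = 15 + 56·1 = 71, valid modulo lcm(56, 3) = 168: x ≡ 71 (mod 168).
Verify: 71 mod 7 = 1 ✓, 71 mod 8 = 7 ✓, 71 mod 3 = 2 ✓.

x ≡ 71 (mod 168).


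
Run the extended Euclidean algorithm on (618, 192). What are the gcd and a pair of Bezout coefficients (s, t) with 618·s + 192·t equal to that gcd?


Euclidean algorithm on (618, 192) — divide until remainder is 0:
  618 = 3 · 192 + 42
  192 = 4 · 42 + 24
  42 = 1 · 24 + 18
  24 = 1 · 18 + 6
  18 = 3 · 6 + 0
gcd(618, 192) = 6.
Track Bezout coefficients alongside the remainders: start with r₀ = 618 = a·1 + b·0 (s = 1, t = 0) and r₁ = 192 = a·0 + b·1 (s = 0, t = 1); each new remainder r_{k+1} = r_{k-1} − q_k·r_k inherits s_{k+1} = s_{k-1} − q_k·s_k, t_{k+1} = t_{k-1} − q_k·t_k, so r_k = a·s_k + b·t_k at every step:
  q = 3: r = 42, s = 1 − 3·0 = 1, t = 0 − 3·1 = -3  (check: 618·1 + 192·(-3) = 42)
  q = 4: r = 24, s = 0 − 4·1 = -4, t = 1 − 4·(-3) = 13  (check: 618·(-4) + 192·13 = 24)
  q = 1: r = 18, s = 1 − 1·(-4) = 5, t = -3 − 1·13 = -16  (check: 618·5 + 192·(-16) = 18)
  q = 1: r = 6, s = -4 − 1·5 = -9, t = 13 − 1·(-16) = 29  (check: 618·(-9) + 192·29 = 6)
The row with r = 6 (the gcd) gives the Bezout coefficients s = -9, t = 29.
Result: 618 · (-9) + 192 · (29) = 6.

gcd(618, 192) = 6; s = -9, t = 29 (check: 618·(-9) + 192·29 = 6).


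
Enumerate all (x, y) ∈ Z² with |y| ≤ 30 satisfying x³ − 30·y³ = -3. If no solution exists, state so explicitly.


The equation is x³ - 30y³ = -3. For fixed y, x³ = 30·y³ − 3, so a solution requires the RHS to be a perfect cube.
Strategy: iterate y from -30 to 30, compute RHS = 30·y³ − 3, and check whether it is a (positive or negative) perfect cube.
Check small values of y:
  y = 0: RHS = -3 is not a perfect cube.
  y = 1: RHS = 27 = (3)³ ⇒ x = 3 works.
  y = -1: RHS = -33 is not a perfect cube.
  y = 2: RHS = 237 is not a perfect cube.
  y = -2: RHS = -243 is not a perfect cube.
  y = 3: RHS = 807 is not a perfect cube.
  y = -3: RHS = -813 is not a perfect cube.
Continuing the search up to |y| = 30 finds no further solutions beyond those listed.
Collected solutions: (3, 1).

Solutions (with |y| ≤ 30): (3, 1).


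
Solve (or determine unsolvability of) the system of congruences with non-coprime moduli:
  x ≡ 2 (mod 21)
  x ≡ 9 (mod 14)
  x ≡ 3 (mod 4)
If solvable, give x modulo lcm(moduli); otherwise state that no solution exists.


Moduli 21, 14, 4 are not pairwise coprime, so CRT works modulo lcm(m_i) when all pairwise compatibility conditions hold.
Pairwise compatibility: gcd(m_i, m_j) must divide a_i - a_j for every pair.
Merge one congruence at a time:
  Start: x ≡ 2 (mod 21).
  Combine with x ≡ 9 (mod 14): gcd(21, 14) = 7; 9 - 2 = 7, which IS divisible by 7, so compatible.
    Write x = 2 + 21·t and substitute into x ≡ 9 (mod 14): 21·t ≡ 9 − 2 = 7 (mod 14).
    Divide the congruence (and modulus) by g = 7: 3·t ≡ 1 (mod 2).
    Reduce coefficients mod 2: 1·t ≡ 1 (mod 2).
    So t ≡ 1 (mod 2).
    Then x = 2 + 21·1 = 23, valid modulo lcm(21, 14) = 42: x ≡ 23 (mod 42).
  Combine with x ≡ 3 (mod 4): gcd(42, 4) = 2; 3 - 23 = -20, which IS divisible by 2, so compatible.
    Write x = 23 + 42·t and substitute into x ≡ 3 (mod 4): 42·t ≡ 3 − 23 = -20 (mod 4).
    Divide the congruence (and modulus) by g = 2: 21·t ≡ -10 (mod 2).
    Reduce coefficients mod 2: 1·t ≡ 0 (mod 2).
    So t ≡ 0 (mod 2).
    Then x = 23 + 42·0 = 23, valid modulo lcm(42, 4) = 84: x ≡ 23 (mod 84).
Verify: 23 mod 21 = 2, 23 mod 14 = 9, 23 mod 4 = 3.

x ≡ 23 (mod 84).


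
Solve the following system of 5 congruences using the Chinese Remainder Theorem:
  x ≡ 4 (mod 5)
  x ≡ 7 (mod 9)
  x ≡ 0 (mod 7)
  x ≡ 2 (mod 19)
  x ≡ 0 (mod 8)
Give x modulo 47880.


Product of moduli M = 5 · 9 · 7 · 19 · 8 = 47880.
Merge one congruence at a time:
  Start: x ≡ 4 (mod 5).
  Combine with x ≡ 7 (mod 9); new modulus lcm = 45.
    Write x = 4 + 5·t and substitute into x ≡ 7 (mod 9): 5·t ≡ 7 − 4 = 3 (mod 9).
    The inverse of 5 mod 9 is 2 (since 5·2 = 10 = 1·9 + 1), so t ≡ 2·3 = 6 ≡ 6 (mod 9).
    Then x = 4 + 5·6 = 34, valid modulo lcm(5, 9) = 45: x ≡ 34 (mod 45).
  Combine with x ≡ 0 (mod 7); new modulus lcm = 315.
    Write x = 34 + 45·t and substitute into x ≡ 0 (mod 7): 45·t ≡ 0 − 34 = -34 (mod 7).
    Reduce coefficients mod 7: 3·t ≡ 1 (mod 7).
    The inverse of 3 mod 7 is 5 (since 3·5 = 15 = 2·7 + 1), so t ≡ 5·1 = 5 ≡ 5 (mod 7).
    Then x = 34 + 45·5 = 259, valid modulo lcm(45, 7) = 315: x ≡ 259 (mod 315).
  Combine with x ≡ 2 (mod 19); new modulus lcm = 5985.
    Write x = 259 + 315·t and substitute into x ≡ 2 (mod 19): 315·t ≡ 2 − 259 = -257 (mod 19).
    Reduce coefficients mod 19: 11·t ≡ 9 (mod 19).
    The inverse of 11 mod 19 is 7 (since 11·7 = 77 = 4·19 + 1), so t ≡ 7·9 = 63 ≡ 6 (mod 19).
    Then x = 259 + 315·6 = 2149, valid modulo lcm(315, 19) = 5985: x ≡ 2149 (mod 5985).
  Combine with x ≡ 0 (mod 8); new modulus lcm = 47880.
    Write x = 2149 + 5985·t and substitute into x ≡ 0 (mod 8): 5985·t ≡ 0 − 2149 = -2149 (mod 8).
    Reduce coefficients mod 8: 1·t ≡ 3 (mod 8).
    So t ≡ 3 (mod 8).
    Then x = 2149 + 5985·3 = 20104, valid modulo lcm(5985, 8) = 47880: x ≡ 20104 (mod 47880).
Verify against each original: 20104 mod 5 = 4, 20104 mod 9 = 7, 20104 mod 7 = 0, 20104 mod 19 = 2, 20104 mod 8 = 0.

x ≡ 20104 (mod 47880).


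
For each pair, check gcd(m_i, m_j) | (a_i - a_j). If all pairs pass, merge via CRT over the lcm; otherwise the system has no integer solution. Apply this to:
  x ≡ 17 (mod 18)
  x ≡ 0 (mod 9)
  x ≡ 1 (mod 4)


Moduli 18, 9, 4 are not pairwise coprime, so CRT works modulo lcm(m_i) when all pairwise compatibility conditions hold.
Pairwise compatibility: gcd(m_i, m_j) must divide a_i - a_j for every pair.
Merge one congruence at a time:
  Start: x ≡ 17 (mod 18).
  Combine with x ≡ 0 (mod 9): gcd(18, 9) = 9, and 0 - 17 = -17 is NOT divisible by 9.
    ⇒ system is inconsistent (no integer solution).

No solution (the system is inconsistent).


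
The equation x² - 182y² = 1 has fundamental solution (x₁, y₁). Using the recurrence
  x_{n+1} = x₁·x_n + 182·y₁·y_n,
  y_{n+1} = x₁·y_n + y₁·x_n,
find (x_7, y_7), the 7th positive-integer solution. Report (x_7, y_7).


Step 1: Find the fundamental solution (x₁, y₁) of x² - 182y² = 1.
  Expand √182 as a continued fraction. a₀ = ⌊√182⌋ = 13; iterate m_{k+1} = d_k·a_k − m_k, d_{k+1} = (182 − m_{k+1}²)/d_k, a_{k+1} = ⌊(a₀ + m_{k+1})/d_{k+1}⌋ (starting m₀ = 0, d₀ = 1), with convergents p_k = a_k·p_{k-1} + p_{k-2}, q_k = a_k·q_{k-1} + q_{k-2} (p₋₁ = 1, q₋₁ = 0):
  k = 0: a₀ = 13; p₀/q₀ = 13/1; p₀² − 182·q₀² = 169 − 182 = -13.
  k = 1: m = 13, d = 13, a = ⌊(13 + 13)/13⌋ = 2; p/q = (2·13 + 1)/(2·1 + 0) = 27/2; p² − 182·q² = 729 − 728 = 1.
  The first convergent with p² − 182·q² = 1 gives the fundamental solution (x₁, y₁) = (27, 2).
Step 2: Apply the recurrence (x_{n+1}, y_{n+1}) = (x₁x_n + 182y₁y_n, x₁y_n + y₁x_n) repeatedly.
  From (x_1, y_1) = (27, 2): x_2 = 27·27 + 182·2·2 = 1457; y_2 = 27·2 + 2·27 = 108.
  From (x_2, y_2) = (1457, 108): x_3 = 27·1457 + 182·2·108 = 78651; y_3 = 27·108 + 2·1457 = 5830.
  From (x_3, y_3) = (78651, 5830): x_4 = 27·78651 + 182·2·5830 = 4245697; y_4 = 27·5830 + 2·78651 = 314712.
  From (x_4, y_4) = (4245697, 314712): x_5 = 27·4245697 + 182·2·314712 = 229188987; y_5 = 27·314712 + 2·4245697 = 16988618.
  From (x_5, y_5) = (229188987, 16988618): x_6 = 27·229188987 + 182·2·16988618 = 12371959601; y_6 = 27·16988618 + 2·229188987 = 917070660.
  From (x_6, y_6) = (12371959601, 917070660): x_7 = 27·12371959601 + 182·2·917070660 = 667856629467; y_7 = 27·917070660 + 2·12371959601 = 49504827022.
Step 3: Verify x_7² - 182·y_7² = 446032477523021732704089 - 446032477523021732704088 = 1 (should be 1). ✓

(x_1, y_1) = (27, 2); (x_7, y_7) = (667856629467, 49504827022).


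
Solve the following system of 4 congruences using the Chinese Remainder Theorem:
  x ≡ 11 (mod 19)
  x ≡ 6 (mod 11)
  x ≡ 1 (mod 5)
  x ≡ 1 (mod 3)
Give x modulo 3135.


Product of moduli M = 19 · 11 · 5 · 3 = 3135.
Merge one congruence at a time:
  Start: x ≡ 11 (mod 19).
  Combine with x ≡ 6 (mod 11); new modulus lcm = 209.
    Write x = 11 + 19·t and substitute into x ≡ 6 (mod 11): 19·t ≡ 6 − 11 = -5 (mod 11).
    Reduce coefficients mod 11: 8·t ≡ 6 (mod 11).
    The inverse of 8 mod 11 is 7 (since 8·7 = 56 = 5·11 + 1), so t ≡ 7·6 = 42 ≡ 9 (mod 11).
    Then x = 11 + 19·9 = 182, valid modulo lcm(19, 11) = 209: x ≡ 182 (mod 209).
  Combine with x ≡ 1 (mod 5); new modulus lcm = 1045.
    Write x = 182 + 209·t and substitute into x ≡ 1 (mod 5): 209·t ≡ 1 − 182 = -181 (mod 5).
    Reduce coefficients mod 5: 4·t ≡ 4 (mod 5).
    The inverse of 4 mod 5 is 4 (since 4·4 = 16 = 3·5 + 1), so t ≡ 4·4 = 16 ≡ 1 (mod 5).
    Then x = 182 + 209·1 = 391, valid modulo lcm(209, 5) = 1045: x ≡ 391 (mod 1045).
  Combine with x ≡ 1 (mod 3); new modulus lcm = 3135.
    Write x = 391 + 1045·t and substitute into x ≡ 1 (mod 3): 1045·t ≡ 1 − 391 = -390 (mod 3).
    Reduce coefficients mod 3: 1·t ≡ 0 (mod 3).
    So t ≡ 0 (mod 3).
    Then x = 391 + 1045·0 = 391, valid modulo lcm(1045, 3) = 3135: x ≡ 391 (mod 3135).
Verify against each original: 391 mod 19 = 11, 391 mod 11 = 6, 391 mod 5 = 1, 391 mod 3 = 1.

x ≡ 391 (mod 3135).


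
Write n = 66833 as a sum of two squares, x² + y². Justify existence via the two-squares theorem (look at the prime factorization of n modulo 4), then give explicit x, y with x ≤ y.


Step 1: Factor n = 66833 = 13 · 53 · 97.
Step 2: Check the mod-4 condition on each prime factor: 13 ≡ 1 (mod 4), exponent 1; 53 ≡ 1 (mod 4), exponent 1; 97 ≡ 1 (mod 4), exponent 1.
All primes ≡ 3 (mod 4) appear to even exponent (or don't appear), so by the two-squares theorem n IS expressible as a sum of two squares.
Step 3: Build a representation. Here n = 13 · 53 · 97 is a product of primes ≡ 1 (mod 4). Each prime p ≡ 1 (mod 4) is itself a sum of two squares; find a² by testing p − a² for a perfect square:
  13: 13 − 1² = 12, 13 − 2² = 9 = 3² ⇒ 13 = 2² + 3².
  53: 53 − 1² = 52, 53 − 2² = 49 = 7² ⇒ 53 = 2² + 7².
  97: 97 − 1² = 96, 97 − 2² = 93, 97 − 3² = 88, 97 − 4² = 81 = 9² ⇒ 97 = 4² + 9².
  Combine using the Brahmagupta–Fibonacci identity (a² + b²)(c² + d²) = (ac − bd)² + (ad + bc)² = (ac + bd)² + (ad − bc)²:
  13 · 53 = 689: from (2² + 3²)(2² + 7²), take (2·2 − 3·7, 2·7 + 3·2) = (4 − 21, 14 + 6) = (-17, 20); dropping signs (only squares matter) gives (17, 20); check 17² + 20² = 289 + 400 = 689 ✓.
  689 · 97 = 66833: from (17² + 20²)(4² + 9²), take (17·4 − 20·9, 17·9 + 20·4) = (68 − 180, 153 + 80) = (-112, 233); dropping signs (only squares matter) gives (112, 233); check 112² + 233² = 12544 + 54289 = 66833 ✓.
Step 4: Order so x ≤ y and verify: 112² + 233² = 12544 + 54289 = 66833 = n. ✓

n = 66833 = 112² + 233² (one valid representation with x ≤ y).


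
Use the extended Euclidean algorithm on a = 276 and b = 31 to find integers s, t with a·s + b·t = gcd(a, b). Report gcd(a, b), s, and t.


Euclidean algorithm on (276, 31) — divide until remainder is 0:
  276 = 8 · 31 + 28
  31 = 1 · 28 + 3
  28 = 9 · 3 + 1
  3 = 3 · 1 + 0
gcd(276, 31) = 1.
Track Bezout coefficients alongside the remainders: start with r₀ = 276 = a·1 + b·0 (s = 1, t = 0) and r₁ = 31 = a·0 + b·1 (s = 0, t = 1); each new remainder r_{k+1} = r_{k-1} − q_k·r_k inherits s_{k+1} = s_{k-1} − q_k·s_k, t_{k+1} = t_{k-1} − q_k·t_k, so r_k = a·s_k + b·t_k at every step:
  q = 8: r = 28, s = 1 − 8·0 = 1, t = 0 − 8·1 = -8  (check: 276·1 + 31·(-8) = 28)
  q = 1: r = 3, s = 0 − 1·1 = -1, t = 1 − 1·(-8) = 9  (check: 276·(-1) + 31·9 = 3)
  q = 9: r = 1, s = 1 − 9·(-1) = 10, t = -8 − 9·9 = -89  (check: 276·10 + 31·(-89) = 1)
The row with r = 1 (the gcd) gives the Bezout coefficients s = 10, t = -89.
Result: 276 · (10) + 31 · (-89) = 1.

gcd(276, 31) = 1; s = 10, t = -89 (check: 276·10 + 31·(-89) = 1).
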